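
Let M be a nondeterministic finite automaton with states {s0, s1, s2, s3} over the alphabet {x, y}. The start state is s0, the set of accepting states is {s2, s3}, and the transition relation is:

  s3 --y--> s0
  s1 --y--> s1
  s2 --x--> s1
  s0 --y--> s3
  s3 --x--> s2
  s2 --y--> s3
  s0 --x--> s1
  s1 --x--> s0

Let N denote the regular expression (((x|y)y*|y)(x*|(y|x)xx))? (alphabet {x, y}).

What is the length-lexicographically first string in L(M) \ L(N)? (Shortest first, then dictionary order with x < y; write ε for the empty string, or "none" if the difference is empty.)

xxy

The string xxy is accepted by M but not by N.
No shorter string lies in the difference, and xxy is the lexicographically first length-3 string in L(M) \ L(N).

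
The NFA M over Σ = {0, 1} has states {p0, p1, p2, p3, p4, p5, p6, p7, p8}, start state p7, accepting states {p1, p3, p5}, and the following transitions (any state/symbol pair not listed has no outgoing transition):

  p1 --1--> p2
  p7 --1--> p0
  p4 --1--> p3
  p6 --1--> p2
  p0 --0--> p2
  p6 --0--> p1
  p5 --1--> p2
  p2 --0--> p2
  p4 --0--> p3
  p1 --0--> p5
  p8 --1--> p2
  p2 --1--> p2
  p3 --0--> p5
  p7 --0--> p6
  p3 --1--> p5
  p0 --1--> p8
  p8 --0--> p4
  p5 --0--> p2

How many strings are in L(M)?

The useful subgraph on states {p0, p1, p3, p4, p5, p6, p7, p8} is acyclic, so L(M) is finite; the longest accepting path visits 6 useful states, giving maximum string length 5.
Counting accepting paths from p7 by length: 1 of length 2, 1 of length 3, 2 of length 4, 4 of length 5. Total 8.

8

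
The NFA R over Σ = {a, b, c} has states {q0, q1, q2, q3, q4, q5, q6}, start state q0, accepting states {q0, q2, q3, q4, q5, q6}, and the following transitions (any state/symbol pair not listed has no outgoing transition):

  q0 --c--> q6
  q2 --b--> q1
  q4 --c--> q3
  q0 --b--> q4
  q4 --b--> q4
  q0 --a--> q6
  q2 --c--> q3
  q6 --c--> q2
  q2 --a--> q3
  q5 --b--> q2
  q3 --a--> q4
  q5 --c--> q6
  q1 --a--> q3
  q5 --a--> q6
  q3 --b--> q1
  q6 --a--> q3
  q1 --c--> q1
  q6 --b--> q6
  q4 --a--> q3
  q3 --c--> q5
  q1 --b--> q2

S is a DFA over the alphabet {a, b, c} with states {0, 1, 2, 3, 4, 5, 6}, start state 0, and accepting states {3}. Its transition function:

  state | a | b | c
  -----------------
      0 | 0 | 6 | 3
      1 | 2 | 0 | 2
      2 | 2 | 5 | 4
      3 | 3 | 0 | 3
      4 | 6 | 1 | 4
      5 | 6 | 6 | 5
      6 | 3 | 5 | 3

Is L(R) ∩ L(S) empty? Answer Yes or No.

The string c is accepted by both R and S.
Hence L(R) ∩ L(S) ≠ ∅.

No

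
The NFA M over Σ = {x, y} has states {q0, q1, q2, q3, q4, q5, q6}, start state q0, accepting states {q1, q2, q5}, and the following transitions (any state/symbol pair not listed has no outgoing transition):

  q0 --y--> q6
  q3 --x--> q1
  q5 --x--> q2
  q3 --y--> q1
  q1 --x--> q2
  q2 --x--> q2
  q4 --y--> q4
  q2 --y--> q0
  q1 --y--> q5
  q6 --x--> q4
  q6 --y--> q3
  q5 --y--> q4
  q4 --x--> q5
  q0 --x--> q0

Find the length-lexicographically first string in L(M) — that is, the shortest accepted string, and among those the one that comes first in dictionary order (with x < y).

yxx

A breadth-first search from q0 reaches an accepting state first via the path q0 → q6 → q4 → q5 on input yxx.
No string of length < 3 is accepted (BFS exhausts all shorter strings without reaching an accepting state), and yxx is the lexicographically least accepting string of length 3.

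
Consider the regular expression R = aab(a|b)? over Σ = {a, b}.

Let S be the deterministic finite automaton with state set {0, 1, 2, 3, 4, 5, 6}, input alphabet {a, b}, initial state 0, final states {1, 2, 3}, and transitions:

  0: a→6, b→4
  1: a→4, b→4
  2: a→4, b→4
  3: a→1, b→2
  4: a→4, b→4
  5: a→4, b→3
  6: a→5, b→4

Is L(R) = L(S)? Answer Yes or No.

Converting the expression R to a DFA (subset construction, then merging equivalent states) gives the minimal DFA with states {r0, r1, r2, r3, r4, r5}, start state r0, accepting states {r4, r5} and transitions r0: a→r1, b→r2; r1: a→r3, b→r2; r2: a→r2, b→r2; r3: a→r2, b→r4; r4: a→r5, b→r5; r5: a→r2, b→r2.
Exploring the product automaton R × S from the start pair (r0, 0), following both machines on each input symbol, reaches 7 state pairs: (r0, 0), (r1, 6), (r2, 4), (r3, 5), (r4, 3), (r5, 1), (r5, 2).
R accepts in {r4, r5} and S accepts in {1, 2, 3}. In every reachable pair the two components are either both accepting — (r4, 3), (r5, 1), (r5, 2) — or both non-accepting, so no string is accepted by exactly one of the machines: L(R) \ L(S) and L(S) \ L(R) are both empty.
Hence every string is accepted by R iff it is accepted by S, and the two languages coincide.

Yes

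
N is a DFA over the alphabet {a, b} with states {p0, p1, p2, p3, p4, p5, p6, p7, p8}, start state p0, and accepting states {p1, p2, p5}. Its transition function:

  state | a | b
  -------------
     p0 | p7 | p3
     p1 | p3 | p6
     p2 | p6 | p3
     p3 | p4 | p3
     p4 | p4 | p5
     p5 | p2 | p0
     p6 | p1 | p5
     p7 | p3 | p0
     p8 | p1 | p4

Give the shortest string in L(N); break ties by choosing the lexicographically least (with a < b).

A breadth-first search from p0 reaches an accepting state first via the path p0 → p3 → p4 → p5 on input bab.
No string of length < 3 is accepted (BFS exhausts all shorter strings without reaching an accepting state), and bab is the lexicographically least accepting string of length 3.

bab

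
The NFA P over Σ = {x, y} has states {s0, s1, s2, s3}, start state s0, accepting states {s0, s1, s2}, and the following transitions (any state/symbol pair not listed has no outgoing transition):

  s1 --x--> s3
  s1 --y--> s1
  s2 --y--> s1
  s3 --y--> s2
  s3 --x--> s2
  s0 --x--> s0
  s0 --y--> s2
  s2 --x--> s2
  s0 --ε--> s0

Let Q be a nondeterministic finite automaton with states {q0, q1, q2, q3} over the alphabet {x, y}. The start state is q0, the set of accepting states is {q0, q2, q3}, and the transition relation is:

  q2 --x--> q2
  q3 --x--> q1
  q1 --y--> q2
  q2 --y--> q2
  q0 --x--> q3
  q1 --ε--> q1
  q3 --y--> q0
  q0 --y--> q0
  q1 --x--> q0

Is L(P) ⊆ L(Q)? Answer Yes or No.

No

The string xx is in L(P) but not in L(Q).
So L(P) ⊄ L(Q).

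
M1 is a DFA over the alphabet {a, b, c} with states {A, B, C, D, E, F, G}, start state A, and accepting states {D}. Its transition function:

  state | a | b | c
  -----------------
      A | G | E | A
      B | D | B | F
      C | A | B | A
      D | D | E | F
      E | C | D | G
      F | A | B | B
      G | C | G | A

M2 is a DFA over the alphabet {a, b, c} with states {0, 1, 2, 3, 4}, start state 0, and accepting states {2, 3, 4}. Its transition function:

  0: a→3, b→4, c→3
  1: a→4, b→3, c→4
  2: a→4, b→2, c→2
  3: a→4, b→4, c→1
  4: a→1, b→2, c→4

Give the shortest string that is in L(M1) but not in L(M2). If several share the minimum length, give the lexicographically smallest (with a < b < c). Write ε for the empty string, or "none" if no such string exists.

The string bbaa is accepted by M1 but not by M2.
No shorter string lies in the difference, and bbaa is the lexicographically first length-4 string in L(M1) \ L(M2).

bbaa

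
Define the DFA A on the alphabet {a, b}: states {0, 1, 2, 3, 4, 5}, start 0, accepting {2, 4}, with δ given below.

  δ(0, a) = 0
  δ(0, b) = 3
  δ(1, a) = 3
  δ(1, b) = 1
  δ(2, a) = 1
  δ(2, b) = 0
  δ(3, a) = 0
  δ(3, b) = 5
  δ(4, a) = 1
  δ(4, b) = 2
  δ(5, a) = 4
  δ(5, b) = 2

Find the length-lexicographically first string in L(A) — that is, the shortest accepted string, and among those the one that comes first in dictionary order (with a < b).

A breadth-first search from 0 reaches an accepting state first via the path 0 → 3 → 5 → 4 on input bba.
No string of length < 3 is accepted (BFS exhausts all shorter strings without reaching an accepting state), and bba is the lexicographically least accepting string of length 3.

bba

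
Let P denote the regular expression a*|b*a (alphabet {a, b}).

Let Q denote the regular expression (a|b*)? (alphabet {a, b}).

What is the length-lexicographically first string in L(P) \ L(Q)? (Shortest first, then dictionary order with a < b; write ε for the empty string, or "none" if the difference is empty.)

The string aa is accepted by P but not by Q.
No shorter string lies in the difference, and aa is the lexicographically first length-2 string in L(P) \ L(Q).

aa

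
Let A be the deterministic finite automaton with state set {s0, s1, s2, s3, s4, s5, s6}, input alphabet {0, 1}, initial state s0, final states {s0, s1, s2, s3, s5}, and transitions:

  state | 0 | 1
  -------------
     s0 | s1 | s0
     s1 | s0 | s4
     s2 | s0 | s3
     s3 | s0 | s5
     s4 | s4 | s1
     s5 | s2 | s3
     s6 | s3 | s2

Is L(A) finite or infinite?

State s0 is reachable from the start and can reach an accepting state, and it lies on the cycle s0 → s0.
Traversing that cycle any number of times yields accepted strings of unbounded length, so the language is infinite.

infinite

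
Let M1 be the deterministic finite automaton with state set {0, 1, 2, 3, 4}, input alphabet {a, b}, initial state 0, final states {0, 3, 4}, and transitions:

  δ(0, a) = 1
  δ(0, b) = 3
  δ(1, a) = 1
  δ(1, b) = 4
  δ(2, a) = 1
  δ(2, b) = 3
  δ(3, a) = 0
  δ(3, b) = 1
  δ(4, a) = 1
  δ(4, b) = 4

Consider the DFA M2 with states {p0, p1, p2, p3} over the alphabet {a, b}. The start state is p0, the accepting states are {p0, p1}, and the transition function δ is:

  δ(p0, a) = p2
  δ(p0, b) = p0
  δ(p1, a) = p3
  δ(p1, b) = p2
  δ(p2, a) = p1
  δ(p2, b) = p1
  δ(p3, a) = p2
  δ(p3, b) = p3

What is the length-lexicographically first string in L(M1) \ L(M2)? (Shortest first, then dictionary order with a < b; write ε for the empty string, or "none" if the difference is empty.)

ba

The string ba is accepted by M1 but not by M2.
No shorter string lies in the difference, and ba is the lexicographically first length-2 string in L(M1) \ L(M2).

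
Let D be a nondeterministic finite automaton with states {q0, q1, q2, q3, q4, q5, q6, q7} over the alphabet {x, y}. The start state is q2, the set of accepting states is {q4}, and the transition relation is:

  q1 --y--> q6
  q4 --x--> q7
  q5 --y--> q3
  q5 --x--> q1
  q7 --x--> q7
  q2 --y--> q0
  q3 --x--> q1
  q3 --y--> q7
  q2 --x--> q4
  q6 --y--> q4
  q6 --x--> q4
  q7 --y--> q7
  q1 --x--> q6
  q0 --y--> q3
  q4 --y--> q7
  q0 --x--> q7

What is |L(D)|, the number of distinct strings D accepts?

5

The useful subgraph on states {q0, q1, q2, q3, q4, q6} is acyclic, so L(D) is finite; the longest accepting path visits 6 useful states, giving maximum string length 5.
Counting accepting paths from q2 by length: 1 of length 1, 4 of length 5. Total 5.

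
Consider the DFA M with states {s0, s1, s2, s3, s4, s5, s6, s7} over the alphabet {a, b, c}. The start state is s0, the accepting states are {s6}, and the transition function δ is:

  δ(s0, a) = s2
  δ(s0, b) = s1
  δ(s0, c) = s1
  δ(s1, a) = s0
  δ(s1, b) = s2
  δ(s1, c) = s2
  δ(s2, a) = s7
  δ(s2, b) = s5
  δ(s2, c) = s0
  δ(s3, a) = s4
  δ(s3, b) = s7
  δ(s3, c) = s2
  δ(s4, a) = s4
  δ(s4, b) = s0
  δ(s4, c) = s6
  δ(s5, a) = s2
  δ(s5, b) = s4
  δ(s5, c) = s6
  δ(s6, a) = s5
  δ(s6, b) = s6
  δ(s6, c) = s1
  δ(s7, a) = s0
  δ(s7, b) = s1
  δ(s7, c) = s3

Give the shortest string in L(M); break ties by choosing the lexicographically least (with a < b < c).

abc

A breadth-first search from s0 reaches an accepting state first via the path s0 → s2 → s5 → s6 on input abc.
No string of length < 3 is accepted (BFS exhausts all shorter strings without reaching an accepting state), and abc is the lexicographically least accepting string of length 3.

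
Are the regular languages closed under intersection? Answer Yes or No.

Yes

Run DFAs for L₁ and L₂ in parallel: the product automaton with state set Q₁ × Q₂, start (q₁, q₂) and accepting set F₁ × F₂ recognises L₁ ∩ L₂.
So the regular languages are closed under intersection.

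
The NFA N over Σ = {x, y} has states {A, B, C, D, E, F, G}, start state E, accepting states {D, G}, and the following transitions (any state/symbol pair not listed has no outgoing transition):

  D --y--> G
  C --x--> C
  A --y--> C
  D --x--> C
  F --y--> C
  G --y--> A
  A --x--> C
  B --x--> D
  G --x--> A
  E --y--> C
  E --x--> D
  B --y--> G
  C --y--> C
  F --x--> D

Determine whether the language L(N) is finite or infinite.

finite

The useful states (reachable from E and able to reach an accepting state) are {D, E, G}.
Restricted to these states the transition graph has no cycle, so every accepting path has bounded length and L is finite.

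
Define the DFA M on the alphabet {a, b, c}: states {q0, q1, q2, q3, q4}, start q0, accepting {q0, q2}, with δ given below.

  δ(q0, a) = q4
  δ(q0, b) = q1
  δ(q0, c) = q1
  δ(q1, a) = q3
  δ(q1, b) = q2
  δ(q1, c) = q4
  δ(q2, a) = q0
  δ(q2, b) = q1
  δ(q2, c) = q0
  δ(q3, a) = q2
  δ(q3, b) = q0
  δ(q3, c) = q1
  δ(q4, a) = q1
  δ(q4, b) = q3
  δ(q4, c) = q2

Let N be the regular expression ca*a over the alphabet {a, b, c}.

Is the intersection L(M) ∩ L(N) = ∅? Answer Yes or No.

The string caa is accepted by both M and N.
Hence L(M) ∩ L(N) ≠ ∅.

No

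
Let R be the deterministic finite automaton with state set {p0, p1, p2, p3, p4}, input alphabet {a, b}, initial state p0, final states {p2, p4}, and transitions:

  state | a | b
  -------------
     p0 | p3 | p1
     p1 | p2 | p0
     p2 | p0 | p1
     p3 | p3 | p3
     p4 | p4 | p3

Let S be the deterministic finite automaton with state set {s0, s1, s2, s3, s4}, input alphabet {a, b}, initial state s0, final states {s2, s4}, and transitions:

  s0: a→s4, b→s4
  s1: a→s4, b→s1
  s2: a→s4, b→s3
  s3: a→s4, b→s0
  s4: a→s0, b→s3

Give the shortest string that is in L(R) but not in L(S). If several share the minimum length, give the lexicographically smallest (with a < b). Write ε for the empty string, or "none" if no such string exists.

ba

The string ba is accepted by R but not by S.
No shorter string lies in the difference, and ba is the lexicographically first length-2 string in L(R) \ L(S).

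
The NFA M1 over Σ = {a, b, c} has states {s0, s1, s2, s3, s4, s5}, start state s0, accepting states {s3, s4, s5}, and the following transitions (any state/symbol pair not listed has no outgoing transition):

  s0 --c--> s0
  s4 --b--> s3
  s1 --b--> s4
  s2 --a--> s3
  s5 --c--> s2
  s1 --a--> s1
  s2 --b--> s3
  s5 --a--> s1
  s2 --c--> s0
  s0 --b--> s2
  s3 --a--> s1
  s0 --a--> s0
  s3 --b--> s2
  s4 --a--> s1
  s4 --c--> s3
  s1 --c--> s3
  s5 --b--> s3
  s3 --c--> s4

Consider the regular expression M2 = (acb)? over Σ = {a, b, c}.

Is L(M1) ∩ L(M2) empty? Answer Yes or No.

Yes

Converting the expression M2 to a DFA (subset construction, then merging equivalent states) gives the minimal DFA with states {r0, r1, r2, r3, r4}, start state r0, accepting states {r0, r4} and transitions r0: a→r1, b→r2, c→r2; r1: a→r2, b→r2, c→r3; r2: a→r2, b→r2, c→r2; r3: a→r2, b→r4, c→r2; r4: a→r2, b→r2, c→r2.
Exploring the product automaton M1 × M2 from the start pair (s0, r0), following both machines on each input symbol, reaches 9 state pairs: (s0, r0), (s0, r1), (s2, r2), (s0, r2), (s0, r3), (s3, r2), (s2, r4), (s1, r2), (s4, r2).
M1 accepts in {s3, s4, s5} and M2 accepts in {r0, r4}; no reachable pair has both components accepting, so no string drives both machines to acceptance simultaneously and L(M1) ∩ L(M2) = ∅.
So no string is accepted by both, and the intersection is empty.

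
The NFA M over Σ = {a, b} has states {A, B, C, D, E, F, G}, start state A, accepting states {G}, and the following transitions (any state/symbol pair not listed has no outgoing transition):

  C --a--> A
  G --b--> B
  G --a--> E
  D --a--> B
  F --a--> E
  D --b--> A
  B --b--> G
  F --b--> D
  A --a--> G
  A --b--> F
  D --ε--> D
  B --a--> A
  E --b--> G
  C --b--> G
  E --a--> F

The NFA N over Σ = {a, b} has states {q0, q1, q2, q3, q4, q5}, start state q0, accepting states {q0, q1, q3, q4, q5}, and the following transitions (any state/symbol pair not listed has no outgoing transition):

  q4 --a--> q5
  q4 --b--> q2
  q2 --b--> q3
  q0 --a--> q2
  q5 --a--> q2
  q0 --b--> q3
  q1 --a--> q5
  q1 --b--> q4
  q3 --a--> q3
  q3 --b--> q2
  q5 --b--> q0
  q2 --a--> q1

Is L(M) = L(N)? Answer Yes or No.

No

The string a is accepted by M but rejected by N.
So L(M) ≠ L(N).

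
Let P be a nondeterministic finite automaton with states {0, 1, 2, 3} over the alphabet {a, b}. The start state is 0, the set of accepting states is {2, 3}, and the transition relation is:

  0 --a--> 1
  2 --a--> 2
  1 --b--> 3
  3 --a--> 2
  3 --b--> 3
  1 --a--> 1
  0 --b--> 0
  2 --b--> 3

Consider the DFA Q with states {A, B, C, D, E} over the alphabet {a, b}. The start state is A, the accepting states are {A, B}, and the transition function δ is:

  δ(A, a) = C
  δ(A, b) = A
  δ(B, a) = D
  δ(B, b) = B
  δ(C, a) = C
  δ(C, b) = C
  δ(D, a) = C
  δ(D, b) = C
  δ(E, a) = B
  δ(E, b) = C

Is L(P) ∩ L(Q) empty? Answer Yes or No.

Yes

Exploring the product automaton P × Q from the start pair (0, A), following both machines on each input symbol, reaches 4 state pairs: (0, A), (1, C), (3, C), (2, C).
P accepts in {2, 3} and Q accepts in {A, B}; no reachable pair has both components accepting, so no string drives both machines to acceptance simultaneously and L(P) ∩ L(Q) = ∅.
So no string is accepted by both, and the intersection is empty.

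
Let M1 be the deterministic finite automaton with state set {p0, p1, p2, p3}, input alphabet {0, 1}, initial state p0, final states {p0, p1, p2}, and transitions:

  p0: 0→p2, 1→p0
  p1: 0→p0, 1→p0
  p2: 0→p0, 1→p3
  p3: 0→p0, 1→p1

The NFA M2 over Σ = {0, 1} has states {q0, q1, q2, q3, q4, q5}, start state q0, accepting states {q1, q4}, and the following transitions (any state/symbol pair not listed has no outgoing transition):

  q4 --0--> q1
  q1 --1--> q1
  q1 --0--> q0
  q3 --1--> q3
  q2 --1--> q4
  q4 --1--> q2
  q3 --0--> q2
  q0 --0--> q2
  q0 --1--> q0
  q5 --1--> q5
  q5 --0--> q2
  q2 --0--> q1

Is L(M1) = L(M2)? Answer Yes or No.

The empty string ε is accepted by M1 but rejected by M2.
So L(M1) ≠ L(M2).

No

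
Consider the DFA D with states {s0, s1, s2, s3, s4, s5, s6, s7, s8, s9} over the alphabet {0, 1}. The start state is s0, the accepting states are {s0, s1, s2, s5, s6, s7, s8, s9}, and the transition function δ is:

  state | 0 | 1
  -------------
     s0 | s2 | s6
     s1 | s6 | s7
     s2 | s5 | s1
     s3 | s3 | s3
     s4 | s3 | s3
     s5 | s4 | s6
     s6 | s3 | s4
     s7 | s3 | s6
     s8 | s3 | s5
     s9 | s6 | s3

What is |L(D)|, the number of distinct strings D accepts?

The useful subgraph on states {s0, s1, s2, s5, s6, s7} is acyclic, so L(D) is finite; the longest accepting path visits 5 useful states, giving maximum string length 4.
Counting accepting paths from s0 by length: 1 of length 0, 2 of length 1, 2 of length 2, 3 of length 3, 1 of length 4. Total 9.

9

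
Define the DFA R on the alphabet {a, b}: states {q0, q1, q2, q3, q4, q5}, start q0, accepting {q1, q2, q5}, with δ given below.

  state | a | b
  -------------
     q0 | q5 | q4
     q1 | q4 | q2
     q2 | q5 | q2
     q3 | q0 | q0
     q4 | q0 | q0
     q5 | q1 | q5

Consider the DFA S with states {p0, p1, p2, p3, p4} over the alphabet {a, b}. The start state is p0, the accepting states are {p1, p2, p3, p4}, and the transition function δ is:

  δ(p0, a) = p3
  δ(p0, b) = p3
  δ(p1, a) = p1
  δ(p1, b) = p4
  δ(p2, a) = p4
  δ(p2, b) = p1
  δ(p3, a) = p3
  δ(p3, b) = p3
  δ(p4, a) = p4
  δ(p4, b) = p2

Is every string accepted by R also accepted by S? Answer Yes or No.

Exploring the product automaton R × S from the start pair (q0, p0), following both machines on each input symbol, reaches 6 state pairs: (q0, p0), (q5, p3), (q4, p3), (q1, p3), (q0, p3), (q2, p3).
R accepts in {q1, q2, q5} and S accepts in {p1, p2, p3, p4}. The reachable pairs whose R-component is accepting are (q5, p3), (q1, p3), (q2, p3); in each of them the S-component is accepting too, so the product for L(R) \ L(S) (R-component accepting, S-component rejecting) has no reachable accepting pair and the difference is empty.
Hence every string in L(R) is also in L(S).

Yes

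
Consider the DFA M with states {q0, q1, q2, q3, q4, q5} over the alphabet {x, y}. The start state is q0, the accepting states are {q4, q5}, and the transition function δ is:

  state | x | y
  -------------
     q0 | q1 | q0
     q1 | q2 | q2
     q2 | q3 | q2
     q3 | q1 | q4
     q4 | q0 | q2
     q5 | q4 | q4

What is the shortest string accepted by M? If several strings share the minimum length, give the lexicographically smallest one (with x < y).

A breadth-first search from q0 reaches an accepting state first via the path q0 → q1 → q2 → q3 → q4 on input xxxy.
No string of length < 4 is accepted (BFS exhausts all shorter strings without reaching an accepting state), and xxxy is the lexicographically least accepting string of length 4.

xxxy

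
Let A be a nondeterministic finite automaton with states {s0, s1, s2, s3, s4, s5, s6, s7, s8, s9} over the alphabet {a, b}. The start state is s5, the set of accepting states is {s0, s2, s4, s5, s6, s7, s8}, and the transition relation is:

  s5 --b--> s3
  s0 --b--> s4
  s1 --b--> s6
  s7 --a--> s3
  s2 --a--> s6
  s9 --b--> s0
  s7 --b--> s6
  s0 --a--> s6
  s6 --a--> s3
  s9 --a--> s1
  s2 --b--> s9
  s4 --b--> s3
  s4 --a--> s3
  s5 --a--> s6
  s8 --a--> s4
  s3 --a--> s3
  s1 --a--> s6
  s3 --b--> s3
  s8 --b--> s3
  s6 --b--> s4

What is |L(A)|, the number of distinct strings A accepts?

The useful subgraph on states {s4, s5, s6} is acyclic, so L(A) is finite; the longest accepting path visits 3 useful states, giving maximum string length 2.
Counting accepting paths from s5 by length: 1 of length 0, 1 of length 1, 1 of length 2. Total 3.

3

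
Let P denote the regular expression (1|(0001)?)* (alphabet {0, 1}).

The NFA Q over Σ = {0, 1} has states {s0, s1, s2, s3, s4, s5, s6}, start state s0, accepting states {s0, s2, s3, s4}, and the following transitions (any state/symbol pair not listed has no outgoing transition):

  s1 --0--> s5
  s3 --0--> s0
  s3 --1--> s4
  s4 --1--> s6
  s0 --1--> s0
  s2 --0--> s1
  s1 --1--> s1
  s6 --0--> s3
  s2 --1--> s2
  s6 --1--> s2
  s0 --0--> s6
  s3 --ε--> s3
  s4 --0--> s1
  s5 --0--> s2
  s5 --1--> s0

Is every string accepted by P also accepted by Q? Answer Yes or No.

Yes

Converting the expression P to a DFA (subset construction, then merging equivalent states) gives the minimal DFA with states {p0, p1, p2, p3, p4}, start state p0, accepting states {p0} and transitions p0: 0→p1, 1→p0; p1: 0→p2, 1→p3; p2: 0→p4, 1→p3; p3: 0→p3, 1→p3; p4: 0→p3, 1→p0.
Exploring the product automaton P × Q from the start pair (p0, s0), following both machines on each input symbol, reaches 11 state pairs: (p0, s0), (p1, s6), (p2, s3), (p3, s2), (p4, s0), (p3, s4), (p3, s1), (p3, s6), (p3, s5), (p3, s3), (p3, s0).
P accepts in {p0} and Q accepts in {s0, s2, s3, s4}. The reachable pairs whose P-component is accepting are (p0, s0); in each of them the Q-component is accepting too, so the product for L(P) \ L(Q) (P-component accepting, Q-component rejecting) has no reachable accepting pair and the difference is empty.
Hence every string in L(P) is also in L(Q).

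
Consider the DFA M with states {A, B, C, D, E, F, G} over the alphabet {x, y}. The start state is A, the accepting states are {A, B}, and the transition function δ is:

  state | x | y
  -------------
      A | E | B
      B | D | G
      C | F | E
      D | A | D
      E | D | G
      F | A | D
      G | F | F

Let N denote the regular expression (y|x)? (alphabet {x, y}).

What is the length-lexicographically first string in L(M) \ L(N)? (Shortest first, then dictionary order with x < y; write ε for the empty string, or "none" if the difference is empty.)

The string xxx is accepted by M but not by N.
No shorter string lies in the difference, and xxx is the lexicographically first length-3 string in L(M) \ L(N).

xxx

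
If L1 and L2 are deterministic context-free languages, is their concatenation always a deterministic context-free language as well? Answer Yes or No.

Take L₁ = {ε, c} (finite, hence regular and DCFL) and L₂ = {c aⁿbⁿ : n≥0} ∪ {cc aⁿb²ⁿ : n≥0} (a DCFL: the number of leading c's tells the DPDA whether to pop one stack symbol per b or per two b's). Then L₁L₂ ∩ cca⁺b* = {cc aⁿbⁿ : n≥1} ∪ {cc aⁿb²ⁿ : n≥1}. If L₁L₂ were a DCFL, so would be this intersection with a regular set, and a DPDA for it started from its configuration after reading cc would accept {aⁿbⁿ : n≥1} ∪ {aⁿb²ⁿ : n≥1}, which no deterministic PDA accepts (a DPDA for it would have a single run on aⁿb²ⁿ, accepting after the prefix aⁿbⁿ and accepting again after n more b's; an ordinary PDA that simulates it on a's and b's and, at any moment when it is accepting, may switch to reading only a fresh letter d while feeding each d to the simulation as a b, would accept aⁱbʲdᵏ (k≥1) exactly when both aⁱbʲ and aⁱbʲ⁺ᵏ are in the language, i.e. its language intersected with the regular set a*b*d⁺ would be exactly {aⁿbⁿdⁿ : n≥1} — impossible, since context-free languages are closed under intersection with regular sets and {aⁿbⁿdⁿ} is not context-free). Hence L₁L₂ is not a DCFL.

No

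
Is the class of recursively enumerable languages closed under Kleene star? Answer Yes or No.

Dovetail over all factorisations of the input into blocks and all step bounds, running the recogniser for L on every block of a factorisation; accept if some factorisation has all of its blocks accepted.
So the recursively enumerable languages are closed under Kleene star.

Yes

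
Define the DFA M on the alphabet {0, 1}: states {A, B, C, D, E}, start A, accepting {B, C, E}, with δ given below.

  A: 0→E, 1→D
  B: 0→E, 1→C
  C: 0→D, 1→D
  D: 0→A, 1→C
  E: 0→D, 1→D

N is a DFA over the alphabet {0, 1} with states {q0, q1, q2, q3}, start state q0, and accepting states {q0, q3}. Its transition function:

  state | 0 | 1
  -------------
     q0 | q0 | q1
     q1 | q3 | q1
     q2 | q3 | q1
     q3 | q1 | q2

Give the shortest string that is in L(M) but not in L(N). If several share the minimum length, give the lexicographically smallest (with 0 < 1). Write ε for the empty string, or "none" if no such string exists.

11

The string 11 is accepted by M but not by N.
No shorter string lies in the difference, and 11 is the lexicographically first length-2 string in L(M) \ L(N).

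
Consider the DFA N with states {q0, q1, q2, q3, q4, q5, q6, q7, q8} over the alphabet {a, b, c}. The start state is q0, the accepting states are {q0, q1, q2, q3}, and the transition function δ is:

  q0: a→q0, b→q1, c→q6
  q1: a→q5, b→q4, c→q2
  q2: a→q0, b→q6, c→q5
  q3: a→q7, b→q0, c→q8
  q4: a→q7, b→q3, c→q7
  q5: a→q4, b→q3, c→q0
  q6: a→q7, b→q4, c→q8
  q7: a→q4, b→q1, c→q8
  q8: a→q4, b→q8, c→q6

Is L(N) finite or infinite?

infinite

State q0 is reachable from the start and can reach an accepting state, and it lies on the cycle q0 → q0.
Traversing that cycle any number of times yields accepted strings of unbounded length, so the language is infinite.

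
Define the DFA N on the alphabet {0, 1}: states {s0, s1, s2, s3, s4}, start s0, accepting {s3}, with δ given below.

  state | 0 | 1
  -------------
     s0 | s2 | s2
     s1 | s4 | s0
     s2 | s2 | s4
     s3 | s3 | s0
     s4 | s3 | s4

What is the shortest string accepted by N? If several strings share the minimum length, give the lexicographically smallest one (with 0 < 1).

A breadth-first search from s0 reaches an accepting state first via the path s0 → s2 → s4 → s3 on input 010.
No string of length < 3 is accepted (BFS exhausts all shorter strings without reaching an accepting state), and 010 is the lexicographically least accepting string of length 3.

010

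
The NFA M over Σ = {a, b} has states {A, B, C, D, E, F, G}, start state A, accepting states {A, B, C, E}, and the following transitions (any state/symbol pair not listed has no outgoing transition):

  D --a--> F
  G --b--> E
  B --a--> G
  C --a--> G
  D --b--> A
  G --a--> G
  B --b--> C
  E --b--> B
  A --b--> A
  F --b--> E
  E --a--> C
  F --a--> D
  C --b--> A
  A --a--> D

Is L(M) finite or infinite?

State A is reachable from the start and can reach an accepting state, and it lies on the cycle A → A.
Traversing that cycle any number of times yields accepted strings of unbounded length, so the language is infinite.

infinite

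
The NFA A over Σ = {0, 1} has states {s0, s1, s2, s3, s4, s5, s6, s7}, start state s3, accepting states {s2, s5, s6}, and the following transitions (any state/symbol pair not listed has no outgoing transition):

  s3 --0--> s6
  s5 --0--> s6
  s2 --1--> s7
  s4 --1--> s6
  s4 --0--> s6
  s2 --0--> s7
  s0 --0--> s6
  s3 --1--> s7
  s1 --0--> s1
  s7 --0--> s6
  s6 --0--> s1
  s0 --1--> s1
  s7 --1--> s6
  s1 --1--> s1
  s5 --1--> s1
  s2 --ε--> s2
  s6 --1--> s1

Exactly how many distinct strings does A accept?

3

The useful subgraph on states {s3, s6, s7} is acyclic, so L(A) is finite; the longest accepting path visits 3 useful states, giving maximum string length 2.
Counting accepting paths from s3 by length: 1 of length 1, 2 of length 2. Total 3.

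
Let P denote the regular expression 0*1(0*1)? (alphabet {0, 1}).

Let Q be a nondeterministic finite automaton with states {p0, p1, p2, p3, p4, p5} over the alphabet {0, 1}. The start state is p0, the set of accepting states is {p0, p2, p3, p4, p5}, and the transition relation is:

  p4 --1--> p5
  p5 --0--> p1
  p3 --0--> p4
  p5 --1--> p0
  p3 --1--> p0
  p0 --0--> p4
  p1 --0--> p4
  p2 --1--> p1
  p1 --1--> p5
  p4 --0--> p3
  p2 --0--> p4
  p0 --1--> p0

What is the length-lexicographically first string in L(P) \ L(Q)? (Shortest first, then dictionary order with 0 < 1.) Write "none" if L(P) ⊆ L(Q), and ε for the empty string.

none

Converting the expression P to a DFA (subset construction, then merging equivalent states) gives the minimal DFA with states {r0, r1, r2, r3, r4}, start state r0, accepting states {r1, r3} and transitions r0: 0→r0, 1→r1; r1: 0→r2, 1→r3; r2: 0→r2, 1→r3; r3: 0→r4, 1→r4; r4: 0→r4, 1→r4.
Exploring the product automaton P × Q from the start pair (r0, p0), following both machines on each input symbol, reaches 15 state pairs: (r0, p0), (r0, p4), (r1, p0), (r0, p3), (r1, p5), (r2, p4), (r3, p0), (r2, p1), (r2, p3), (r3, p5), (r4, p4), (r4, p0), (r4, p1), (r4, p3), (r4, p5).
P accepts in {r1, r3} and Q accepts in {p0, p2, p3, p4, p5}. The reachable pairs whose P-component is accepting are (r1, p0), (r1, p5), (r3, p0), (r3, p5); in each of them the Q-component is accepting too, so the product for L(P) \ L(Q) (P-component accepting, Q-component rejecting) has no reachable accepting pair and the difference is empty.
So every string accepted by P is also accepted by Q: L(P) \ L(Q) = ∅ and there is no such string.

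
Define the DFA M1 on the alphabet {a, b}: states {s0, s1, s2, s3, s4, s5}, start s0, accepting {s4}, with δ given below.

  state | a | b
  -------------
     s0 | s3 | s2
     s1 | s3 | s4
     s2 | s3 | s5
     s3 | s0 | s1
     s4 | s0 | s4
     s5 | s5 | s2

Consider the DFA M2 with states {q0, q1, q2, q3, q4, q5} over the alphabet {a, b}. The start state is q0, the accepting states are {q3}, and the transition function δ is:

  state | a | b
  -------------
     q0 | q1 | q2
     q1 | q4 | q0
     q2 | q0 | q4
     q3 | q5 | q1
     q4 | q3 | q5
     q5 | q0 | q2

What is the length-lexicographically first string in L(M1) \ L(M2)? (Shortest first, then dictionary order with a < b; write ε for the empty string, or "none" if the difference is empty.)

abb

The string abb is accepted by M1 but not by M2.
No shorter string lies in the difference, and abb is the lexicographically first length-3 string in L(M1) \ L(M2).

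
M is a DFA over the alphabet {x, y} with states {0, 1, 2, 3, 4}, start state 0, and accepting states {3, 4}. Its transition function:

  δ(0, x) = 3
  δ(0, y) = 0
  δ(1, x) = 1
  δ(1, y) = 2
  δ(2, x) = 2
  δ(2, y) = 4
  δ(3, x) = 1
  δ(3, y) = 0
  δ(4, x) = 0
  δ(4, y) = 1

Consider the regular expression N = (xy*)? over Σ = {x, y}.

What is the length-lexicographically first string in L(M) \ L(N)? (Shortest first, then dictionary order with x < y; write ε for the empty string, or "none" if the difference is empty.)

yx

The string yx is accepted by M but not by N.
No shorter string lies in the difference, and yx is the lexicographically first length-2 string in L(M) \ L(N).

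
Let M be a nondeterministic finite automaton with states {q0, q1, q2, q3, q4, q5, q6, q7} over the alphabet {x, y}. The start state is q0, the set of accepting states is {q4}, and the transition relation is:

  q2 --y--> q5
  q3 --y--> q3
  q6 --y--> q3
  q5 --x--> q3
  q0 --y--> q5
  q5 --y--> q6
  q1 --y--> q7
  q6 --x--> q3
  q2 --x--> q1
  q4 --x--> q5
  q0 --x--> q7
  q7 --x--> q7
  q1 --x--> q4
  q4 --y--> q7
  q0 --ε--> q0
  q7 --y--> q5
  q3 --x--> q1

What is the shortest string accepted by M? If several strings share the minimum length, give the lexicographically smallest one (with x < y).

A breadth-first search from q0 reaches an accepting state first via the path q0 → q5 → q3 → q1 → q4 on input yxxx.
No string of length < 4 is accepted (BFS exhausts all shorter strings without reaching an accepting state), and yxxx is the lexicographically least accepting string of length 4.

yxxx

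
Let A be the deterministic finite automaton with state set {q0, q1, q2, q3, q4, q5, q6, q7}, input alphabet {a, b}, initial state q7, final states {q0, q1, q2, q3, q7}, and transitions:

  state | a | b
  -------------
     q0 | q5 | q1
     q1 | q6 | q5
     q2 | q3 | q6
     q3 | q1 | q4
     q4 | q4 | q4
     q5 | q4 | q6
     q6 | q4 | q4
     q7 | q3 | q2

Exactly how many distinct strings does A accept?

The useful subgraph on states {q1, q2, q3, q7} is acyclic, so L(A) is finite; the longest accepting path visits 4 useful states, giving maximum string length 3.
Counting accepting paths from q7 by length: 1 of length 0, 2 of length 1, 2 of length 2, 1 of length 3. Total 6.

6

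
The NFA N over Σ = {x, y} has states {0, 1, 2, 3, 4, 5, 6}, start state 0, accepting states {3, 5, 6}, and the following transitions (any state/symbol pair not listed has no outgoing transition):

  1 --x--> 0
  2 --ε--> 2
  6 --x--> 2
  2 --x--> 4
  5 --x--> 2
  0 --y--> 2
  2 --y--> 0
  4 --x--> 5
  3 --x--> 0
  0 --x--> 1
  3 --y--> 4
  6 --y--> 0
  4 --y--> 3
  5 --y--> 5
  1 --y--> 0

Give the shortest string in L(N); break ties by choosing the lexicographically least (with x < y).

A breadth-first search from 0 reaches an accepting state first via the path 0 → 2 → 4 → 5 on input yxx.
No string of length < 3 is accepted (BFS exhausts all shorter strings without reaching an accepting state), and yxx is the lexicographically least accepting string of length 3.

yxx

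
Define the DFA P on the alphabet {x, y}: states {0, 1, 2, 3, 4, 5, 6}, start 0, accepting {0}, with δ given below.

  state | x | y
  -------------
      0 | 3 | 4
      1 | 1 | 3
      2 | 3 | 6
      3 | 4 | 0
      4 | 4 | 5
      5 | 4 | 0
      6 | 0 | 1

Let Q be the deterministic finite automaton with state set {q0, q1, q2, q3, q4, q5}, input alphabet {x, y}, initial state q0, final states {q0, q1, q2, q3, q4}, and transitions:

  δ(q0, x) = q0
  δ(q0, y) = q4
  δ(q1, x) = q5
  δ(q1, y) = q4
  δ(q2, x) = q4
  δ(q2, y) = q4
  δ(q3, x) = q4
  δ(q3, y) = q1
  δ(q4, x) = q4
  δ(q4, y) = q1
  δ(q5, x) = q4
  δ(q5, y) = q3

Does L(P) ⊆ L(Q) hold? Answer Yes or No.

Yes

Exploring the product automaton P × Q from the start pair (0, q0), following both machines on each input symbol, reaches 14 state pairs: (0, q0), (3, q0), (4, q4), (4, q0), (0, q4), (5, q1), (5, q4), (3, q4), (4, q1), (4, q5), (0, q1), (5, q3), (3, q5), (0, q3).
P accepts in {0} and Q accepts in {q0, q1, q2, q3, q4}. The reachable pairs whose P-component is accepting are (0, q0), (0, q4), (0, q1), (0, q3); in each of them the Q-component is accepting too, so the product for L(P) \ L(Q) (P-component accepting, Q-component rejecting) has no reachable accepting pair and the difference is empty.
Hence every string in L(P) is also in L(Q).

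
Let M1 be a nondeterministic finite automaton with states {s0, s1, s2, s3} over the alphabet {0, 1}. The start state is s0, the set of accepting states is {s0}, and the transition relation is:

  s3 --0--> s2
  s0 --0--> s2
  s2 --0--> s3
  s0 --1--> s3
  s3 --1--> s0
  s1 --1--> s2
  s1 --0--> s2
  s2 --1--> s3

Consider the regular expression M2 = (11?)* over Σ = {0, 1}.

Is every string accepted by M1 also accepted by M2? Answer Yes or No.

No

The string 001 is in L(M1) but not in L(M2).
So L(M1) ⊄ L(M2).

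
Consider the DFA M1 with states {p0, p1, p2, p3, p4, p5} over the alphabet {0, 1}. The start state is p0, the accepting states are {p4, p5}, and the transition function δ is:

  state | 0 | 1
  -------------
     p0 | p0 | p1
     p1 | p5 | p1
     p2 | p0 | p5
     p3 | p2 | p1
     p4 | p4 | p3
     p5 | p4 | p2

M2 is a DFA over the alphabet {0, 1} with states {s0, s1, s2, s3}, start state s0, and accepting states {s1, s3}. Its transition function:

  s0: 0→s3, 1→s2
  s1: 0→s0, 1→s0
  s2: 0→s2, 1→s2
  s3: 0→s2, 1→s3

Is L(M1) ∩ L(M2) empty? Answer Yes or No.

Yes

Exploring the product automaton M1 × M2 from the start pair (p0, s0), following both machines on each input symbol, reaches 9 state pairs: (p0, s0), (p0, s3), (p1, s2), (p0, s2), (p1, s3), (p5, s2), (p4, s2), (p2, s2), (p3, s2).
M1 accepts in {p4, p5} and M2 accepts in {s1, s3}; no reachable pair has both components accepting, so no string drives both machines to acceptance simultaneously and L(M1) ∩ L(M2) = ∅.
So no string is accepted by both, and the intersection is empty.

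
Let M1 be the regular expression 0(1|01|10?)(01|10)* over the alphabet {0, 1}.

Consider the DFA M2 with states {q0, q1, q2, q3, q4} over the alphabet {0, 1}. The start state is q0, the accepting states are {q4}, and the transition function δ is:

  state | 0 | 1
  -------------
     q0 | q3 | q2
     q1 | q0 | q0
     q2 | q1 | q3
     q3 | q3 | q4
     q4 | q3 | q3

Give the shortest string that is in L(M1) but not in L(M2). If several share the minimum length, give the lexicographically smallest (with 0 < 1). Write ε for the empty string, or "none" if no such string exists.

010

The string 010 is accepted by M1 but not by M2.
No shorter string lies in the difference, and 010 is the lexicographically first length-3 string in L(M1) \ L(M2).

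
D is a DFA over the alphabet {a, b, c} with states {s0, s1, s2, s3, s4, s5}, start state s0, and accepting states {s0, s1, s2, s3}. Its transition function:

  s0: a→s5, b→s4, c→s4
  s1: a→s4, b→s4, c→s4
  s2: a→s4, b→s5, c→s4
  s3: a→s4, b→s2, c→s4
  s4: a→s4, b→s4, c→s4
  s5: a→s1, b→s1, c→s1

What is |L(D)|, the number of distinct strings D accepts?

The useful subgraph on states {s0, s1, s5} is acyclic, so L(D) is finite; the longest accepting path visits 3 useful states, giving maximum string length 2.
Counting accepting paths from s0 by length: 1 of length 0, 3 of length 2. Total 4.

4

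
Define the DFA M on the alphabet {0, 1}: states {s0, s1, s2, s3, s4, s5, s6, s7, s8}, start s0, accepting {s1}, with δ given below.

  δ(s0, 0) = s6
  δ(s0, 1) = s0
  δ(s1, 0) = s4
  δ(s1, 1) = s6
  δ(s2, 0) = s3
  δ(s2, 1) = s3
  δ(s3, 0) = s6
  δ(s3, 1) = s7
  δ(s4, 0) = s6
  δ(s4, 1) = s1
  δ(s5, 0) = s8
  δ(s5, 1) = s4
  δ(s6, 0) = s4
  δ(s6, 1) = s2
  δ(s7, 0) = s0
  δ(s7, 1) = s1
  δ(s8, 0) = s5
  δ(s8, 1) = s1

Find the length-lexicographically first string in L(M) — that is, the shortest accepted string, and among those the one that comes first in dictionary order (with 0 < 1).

001

A breadth-first search from s0 reaches an accepting state first via the path s0 → s6 → s4 → s1 on input 001.
No string of length < 3 is accepted (BFS exhausts all shorter strings without reaching an accepting state), and 001 is the lexicographically least accepting string of length 3.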